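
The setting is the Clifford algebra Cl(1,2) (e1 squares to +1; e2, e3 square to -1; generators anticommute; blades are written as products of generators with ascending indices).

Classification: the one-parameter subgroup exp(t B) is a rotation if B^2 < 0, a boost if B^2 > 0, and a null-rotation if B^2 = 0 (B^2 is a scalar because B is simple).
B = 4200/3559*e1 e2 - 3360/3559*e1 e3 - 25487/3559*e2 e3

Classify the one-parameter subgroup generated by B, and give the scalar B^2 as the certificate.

B^2 term by term: the squares give (4200/3559)^2*(e1 e2)^2 + (-3360/3559)^2*(e1 e3)^2 + (-25487/3559)^2*(e2 e3)^2 = 17640000/12666481*(+1) + 11289600/12666481*(+1) + 649587169/12666481*(-1) = -49 (each basis 2-blade squares to minus the product of its generators' squares); cross terms between blades sharing an index anticommute and cancel. So B^2 = -49.
Answer: rotation, certificate B^2 = -49. Certificate logic: -49 is a conjugation-invariant scalar, so its sign fixes rotation versus boost versus null-rotation outright.


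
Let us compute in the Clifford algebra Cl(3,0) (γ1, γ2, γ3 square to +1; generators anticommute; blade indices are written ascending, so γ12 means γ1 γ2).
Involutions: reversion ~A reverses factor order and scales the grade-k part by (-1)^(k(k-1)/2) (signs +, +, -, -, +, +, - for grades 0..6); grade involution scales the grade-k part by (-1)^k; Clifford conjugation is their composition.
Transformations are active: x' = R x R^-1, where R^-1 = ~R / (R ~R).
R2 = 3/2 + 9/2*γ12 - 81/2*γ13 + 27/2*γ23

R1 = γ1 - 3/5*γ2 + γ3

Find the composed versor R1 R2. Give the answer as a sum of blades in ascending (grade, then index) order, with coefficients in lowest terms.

Distribute over the terms of R1 (each basis-blade product reordered to ascending indices, repeated generators contracted through their squares):
(γ1) R2 = 3/2*γ1 + 9/2*γ2 - 81/2*γ3 + 27/2*γ123
(-3/5*γ2) R2 = 27/10*γ1 - 9/10*γ2 - 81/10*γ3 - 243/10*γ123
(γ3) R2 = 81/2*γ1 - 27/2*γ2 + 3/2*γ3 + 9/2*γ123
Summing the partial products and collecting blades:
Answer: 447/10*γ1 - 99/10*γ2 - 471/10*γ3 - 63/10*γ123


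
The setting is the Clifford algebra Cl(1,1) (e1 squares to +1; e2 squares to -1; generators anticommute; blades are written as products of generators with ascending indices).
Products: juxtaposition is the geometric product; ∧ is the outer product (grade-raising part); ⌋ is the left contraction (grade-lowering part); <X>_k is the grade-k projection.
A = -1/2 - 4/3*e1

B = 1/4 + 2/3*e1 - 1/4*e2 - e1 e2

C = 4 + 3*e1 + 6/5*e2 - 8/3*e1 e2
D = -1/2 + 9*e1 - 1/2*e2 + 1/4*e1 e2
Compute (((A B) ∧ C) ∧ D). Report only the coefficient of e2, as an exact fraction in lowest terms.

step 1: -73/72 - 2/3*e1 + 35/24*e2 + 5/6*e1 e2
step 2: -73/18 - 137/24*e1 + 277/60*e2 + 931/1080*e1 e2
step 3: 73/36 - 1615/48*e1 - 101/360*e2 - 5419/135*e1 e2
Answer: -101/360


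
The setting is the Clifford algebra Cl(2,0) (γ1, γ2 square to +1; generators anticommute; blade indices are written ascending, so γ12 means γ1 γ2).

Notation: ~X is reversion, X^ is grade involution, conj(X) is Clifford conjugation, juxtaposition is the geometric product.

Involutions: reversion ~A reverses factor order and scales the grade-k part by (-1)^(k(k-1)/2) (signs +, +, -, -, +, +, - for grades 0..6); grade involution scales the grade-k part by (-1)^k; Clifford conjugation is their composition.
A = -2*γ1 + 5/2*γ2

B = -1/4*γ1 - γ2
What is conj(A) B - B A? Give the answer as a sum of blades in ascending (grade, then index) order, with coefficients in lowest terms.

first term: 2 - 21/8*γ12
second term: -2 - 21/8*γ12
Answer: 4


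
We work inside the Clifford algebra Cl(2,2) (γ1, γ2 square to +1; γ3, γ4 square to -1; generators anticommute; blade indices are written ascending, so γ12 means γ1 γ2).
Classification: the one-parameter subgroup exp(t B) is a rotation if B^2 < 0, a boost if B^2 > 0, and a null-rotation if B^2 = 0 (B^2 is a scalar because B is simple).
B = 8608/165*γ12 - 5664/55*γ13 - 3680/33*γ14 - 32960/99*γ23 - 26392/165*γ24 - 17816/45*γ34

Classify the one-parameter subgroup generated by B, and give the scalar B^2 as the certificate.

B^2 term by term: the squares give (8608/165)^2*(γ12)^2 + (-5664/55)^2*(γ13)^2 + (-3680/33)^2*(γ14)^2 + (-32960/99)^2*(γ23)^2 + (-26392/165)^2*(γ24)^2 + (-17816/45)^2*(γ34)^2 = 74097664/27225*(-1) + 32080896/3025*(+1) + 13542400/1089*(+1) + 1086361600/9801*(+1) + 696537664/27225*(+1) + 317409856/2025*(-1) = 0 (each basis 2-blade squares to minus the product of its generators' squares); cross terms between blades sharing an index anticommute and cancel; the commuting (index-disjoint) pairs give grade-4 terms 2*c*c'*(blade product), which cancel blade by blade — γ1234: -306720256/7425 - 99656192/3025 + 242585600/3267 = 0 — confirming B is simple. So B^2 = 0.
Answer: null-rotation, certificate B^2 = 0. One invariant decides it: the square 0 survives every conjugation, and its sign is exactly the classification.


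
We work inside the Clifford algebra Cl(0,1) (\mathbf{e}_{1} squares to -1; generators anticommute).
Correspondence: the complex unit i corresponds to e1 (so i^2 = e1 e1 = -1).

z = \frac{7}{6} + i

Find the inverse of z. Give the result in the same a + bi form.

In blades: z = \frac{7}{6} + e_{1}.
With qbar = \frac{7}{6} - e_{1} (scalar fixed, mapped units negated), z qbar = \frac{85}{36} (the sum of squared coefficients), so z^-1 = qbar / (\frac{85}{36}) = \frac{42}{85} - \frac{36}{85} e_{1}; translating back:
Answer: \frac{42}{85} - \frac{36}{85}i


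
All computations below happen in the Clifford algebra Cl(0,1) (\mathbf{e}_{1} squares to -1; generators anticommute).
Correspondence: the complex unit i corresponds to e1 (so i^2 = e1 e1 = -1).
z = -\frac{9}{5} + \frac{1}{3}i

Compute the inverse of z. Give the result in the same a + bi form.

In blades: z = -\frac{9}{5} + \frac{1}{3} e_{1}.
With qbar = -\frac{9}{5} - \frac{1}{3} e_{1} (scalar fixed, mapped units negated), z qbar = \frac{754}{225} (the sum of squared coefficients), so z^-1 = qbar / (\frac{754}{225}) = -\frac{405}{754} - \frac{75}{754} e_{1}; translating back:
Answer: -\frac{405}{754} - \frac{75}{754}i


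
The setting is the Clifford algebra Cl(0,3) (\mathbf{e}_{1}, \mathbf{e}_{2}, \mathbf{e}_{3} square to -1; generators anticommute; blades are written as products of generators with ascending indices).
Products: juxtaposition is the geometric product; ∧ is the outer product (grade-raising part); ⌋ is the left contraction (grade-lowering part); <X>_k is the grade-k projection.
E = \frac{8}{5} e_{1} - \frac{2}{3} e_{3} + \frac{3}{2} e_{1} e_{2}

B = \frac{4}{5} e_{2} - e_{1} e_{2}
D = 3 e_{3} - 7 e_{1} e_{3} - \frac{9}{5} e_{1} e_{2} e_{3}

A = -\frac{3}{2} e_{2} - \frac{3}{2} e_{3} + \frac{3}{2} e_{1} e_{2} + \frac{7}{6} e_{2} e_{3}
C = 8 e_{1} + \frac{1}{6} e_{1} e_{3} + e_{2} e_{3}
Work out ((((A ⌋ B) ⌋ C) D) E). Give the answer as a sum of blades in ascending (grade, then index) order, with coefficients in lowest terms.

step 1: \frac{27}{10} + \frac{3}{2} e_{1}
step 2: -12 + \frac{108}{5} e_{1} - \frac{1}{4} e_{3} + \frac{9}{20} e_{1} e_{3} + \frac{27}{10} e_{2} e_{3}
step 3: \frac{39}{10} + \frac{263}{50} e_{1} - \frac{891}{100} e_{2} + \frac{576}{5} e_{3} + \frac{369}{20} e_{1} e_{2} + \frac{744}{5} e_{1} e_{3} + \frac{972}{25} e_{2} e_{3} + \frac{108}{5} e_{1} e_{2} e_{3}
step 4: \frac{40709}{1000} + \frac{3683}{40} e_{1} + \frac{951}{20} e_{2} + \frac{5077}{25} e_{3} + \frac{17253}{500} e_{1} e_{2} - \frac{9713}{75} e_{1} e_{3} - \frac{12591}{50} e_{2} e_{3} + \frac{55677}{250} e_{1} e_{2} e_{3}
Answer: \frac{40709}{1000} + \frac{3683}{40} e_{1} + \frac{951}{20} e_{2} + \frac{5077}{25} e_{3} + \frac{17253}{500} e_{1} e_{2} - \frac{9713}{75} e_{1} e_{3} - \frac{12591}{50} e_{2} e_{3} + \frac{55677}{250} e_{1} e_{2} e_{3}


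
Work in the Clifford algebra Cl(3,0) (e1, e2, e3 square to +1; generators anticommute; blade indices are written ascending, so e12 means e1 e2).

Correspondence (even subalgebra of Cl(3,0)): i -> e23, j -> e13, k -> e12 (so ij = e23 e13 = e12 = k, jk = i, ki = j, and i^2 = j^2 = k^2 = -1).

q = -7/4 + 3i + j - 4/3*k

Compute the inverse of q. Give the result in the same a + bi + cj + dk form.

In blades: q = -7/4 - 4/3*e12 + e13 + 3*e23.
With qbar = -7/4 + 4/3*e12 - e13 - 3*e23 (scalar fixed, mapped units negated), q qbar = 2137/144 (the sum of squared coefficients), so q^-1 = qbar / (2137/144) = -252/2137 + 192/2137*e12 - 144/2137*e13 - 432/2137*e23; translating back:
Answer: -252/2137 - 432/2137*i - 144/2137*j + 192/2137*k


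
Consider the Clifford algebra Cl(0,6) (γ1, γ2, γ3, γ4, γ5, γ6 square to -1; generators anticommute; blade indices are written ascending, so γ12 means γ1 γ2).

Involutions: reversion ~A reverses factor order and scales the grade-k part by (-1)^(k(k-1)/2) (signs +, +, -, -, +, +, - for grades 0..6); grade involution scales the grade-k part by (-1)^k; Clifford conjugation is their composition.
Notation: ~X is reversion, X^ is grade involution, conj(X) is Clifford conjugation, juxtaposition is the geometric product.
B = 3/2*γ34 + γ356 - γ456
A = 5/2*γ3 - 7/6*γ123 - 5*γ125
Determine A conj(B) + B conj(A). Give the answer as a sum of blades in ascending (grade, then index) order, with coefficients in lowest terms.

first term: 15/4*γ4 - 5/2*γ56 - 7/4*γ124 - 5*γ1236 + 5*γ1246 + 7/6*γ1256 - 5/2*γ3456 + 15/2*γ12345 + 7/6*γ123456
second term: -15/4*γ4 + 5/2*γ56 - 7/4*γ124 - 5*γ1236 + 5*γ1246 + 7/6*γ1256 - 5/2*γ3456 - 15/2*γ12345 - 7/6*γ123456
Answer: -7/2*γ124 - 10*γ1236 + 10*γ1246 + 7/3*γ1256 - 5*γ3456


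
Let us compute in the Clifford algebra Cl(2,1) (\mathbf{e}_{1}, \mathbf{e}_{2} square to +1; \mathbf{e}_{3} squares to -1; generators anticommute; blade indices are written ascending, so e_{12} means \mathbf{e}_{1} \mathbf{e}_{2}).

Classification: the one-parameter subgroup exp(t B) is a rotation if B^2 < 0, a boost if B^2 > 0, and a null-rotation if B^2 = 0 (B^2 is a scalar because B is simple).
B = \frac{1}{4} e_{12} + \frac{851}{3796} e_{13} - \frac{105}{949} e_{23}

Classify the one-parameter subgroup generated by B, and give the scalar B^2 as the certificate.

B^2 term by term: the squares give (\frac{1}{4})^2*(e_{12})^2 + (\frac{851}{3796})^2*(e_{13})^2 + (-\frac{105}{949})^2*(e_{23})^2 = \frac{1}{16}*(-1) + \frac{724201}{14409616}*(+1) + \frac{11025}{900601}*(+1) = 0 (each basis 2-blade squares to minus the product of its generators' squares); cross terms between blades sharing an index anticommute and cancel. So B^2 = 0.
Answer: null-rotation, certificate B^2 = 0. B^2 = 0 is basis-independent, so its sign is the whole story.


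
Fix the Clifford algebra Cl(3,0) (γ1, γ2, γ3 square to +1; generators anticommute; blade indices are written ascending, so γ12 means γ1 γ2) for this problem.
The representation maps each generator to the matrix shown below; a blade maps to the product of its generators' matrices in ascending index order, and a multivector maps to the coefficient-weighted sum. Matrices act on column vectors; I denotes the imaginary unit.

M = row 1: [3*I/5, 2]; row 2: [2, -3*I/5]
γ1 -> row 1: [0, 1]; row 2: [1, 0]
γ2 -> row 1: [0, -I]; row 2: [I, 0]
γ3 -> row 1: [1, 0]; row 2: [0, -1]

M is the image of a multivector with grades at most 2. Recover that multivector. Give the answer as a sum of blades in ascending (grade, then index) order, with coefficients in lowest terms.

Method: 1, rho(γ1), rho(γ2), rho(γ3) form a trace-orthogonal basis of the 2x2 complex matrices (tr(X Y) = 2 if X = Y, else 0), so M = m0*1 + m1*rho(γ1) + m2*rho(γ2) + m3*rho(γ3) with m0 = tr(M)/2 = 0, m1 = tr(M rho(γ1))/2 = 2, m2 = tr(M rho(γ2))/2 = 0, m3 = tr(M rho(γ3))/2 = 3*I/5.
Multiplying table entries, the bivector images are rho(γ12) = I*rho(γ3), rho(γ13) = -I*rho(γ2), rho(γ23) = I*rho(γ1); with real blade coefficients the real parts of m0..m3 are the coefficients of 1, γ1, γ2, γ3 and the imaginary parts give the bivectors (γ23: Im m1, γ13: -Im m2, γ12: Im m3).
Answer: 2*γ1 + 3/5*γ12


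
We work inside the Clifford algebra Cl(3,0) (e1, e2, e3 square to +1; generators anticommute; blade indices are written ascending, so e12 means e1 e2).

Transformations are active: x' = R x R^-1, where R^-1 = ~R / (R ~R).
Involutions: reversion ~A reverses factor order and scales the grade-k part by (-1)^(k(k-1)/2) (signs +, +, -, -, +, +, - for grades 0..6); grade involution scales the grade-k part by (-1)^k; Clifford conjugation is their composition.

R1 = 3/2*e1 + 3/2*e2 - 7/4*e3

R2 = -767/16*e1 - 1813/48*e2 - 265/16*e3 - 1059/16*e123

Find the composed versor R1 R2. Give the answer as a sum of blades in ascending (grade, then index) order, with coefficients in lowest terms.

Distribute over the terms of R1 (each basis-blade product reordered to ascending indices, repeated generators contracted through their squares):
(3/2*e1) R2 = -2301/32 - 1813/32*e12 - 795/32*e13 - 3177/32*e23
(3/2*e2) R2 = -1813/32 + 2301/32*e12 + 3177/32*e13 - 795/32*e23
(-7/4*e3) R2 = 1855/64 + 7413/64*e12 - 5369/64*e13 - 12691/192*e23
Summing the partial products and collecting blades:
Answer: -6373/64 + 8389/64*e12 - 605/64*e13 - 36523/192*e23


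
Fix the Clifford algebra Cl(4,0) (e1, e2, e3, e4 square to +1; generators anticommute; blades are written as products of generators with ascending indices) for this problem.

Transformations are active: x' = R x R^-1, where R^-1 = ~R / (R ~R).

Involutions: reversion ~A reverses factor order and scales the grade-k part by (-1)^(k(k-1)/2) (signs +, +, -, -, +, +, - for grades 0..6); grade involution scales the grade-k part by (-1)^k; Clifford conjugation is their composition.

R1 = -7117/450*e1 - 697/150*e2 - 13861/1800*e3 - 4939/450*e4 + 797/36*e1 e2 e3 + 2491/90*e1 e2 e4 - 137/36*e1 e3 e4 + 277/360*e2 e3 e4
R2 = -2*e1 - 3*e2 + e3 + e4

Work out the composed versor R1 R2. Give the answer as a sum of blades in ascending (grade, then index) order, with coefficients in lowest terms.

Distribute over the terms of R2 (each basis-blade product reordered to ascending indices, repeated generators contracted through their squares):
R1 (-2*e1) = 7117/225 - 697/75*e1 e2 - 13861/900*e1 e3 - 4939/225*e1 e4 - 797/18*e2 e3 - 2491/45*e2 e4 + 137/18*e3 e4 + 277/180*e1 e2 e3 e4
R1 (-3*e2) = 697/50 + 7117/150*e1 e2 + 797/12*e1 e3 + 2491/30*e1 e4 - 13861/600*e2 e3 - 4939/150*e2 e4 - 277/120*e3 e4 + 137/12*e1 e2 e3 e4
R1 (e3) = -13861/1800 + 797/36*e1 e2 - 7117/450*e1 e3 + 137/36*e1 e4 - 697/150*e2 e3 - 277/360*e2 e4 + 4939/450*e3 e4 - 2491/90*e1 e2 e3 e4
R1 (e4) = -4939/450 + 2491/90*e1 e2 - 137/36*e1 e3 - 7117/450*e1 e4 + 277/360*e2 e3 - 697/150*e2 e4 - 13861/1800*e3 e4 + 797/36*e1 e2 e3 e4
Summing the partial products and collecting blades:
Answer: 5379/200 + 8797/100*e1 e2 + 5651/180*e1 e3 + 8833/180*e1 e4 - 21377/300*e2 e3 - 56219/600*e2 e4 + 386/45*e3 e4 + 89/12*e1 e2 e3 e4


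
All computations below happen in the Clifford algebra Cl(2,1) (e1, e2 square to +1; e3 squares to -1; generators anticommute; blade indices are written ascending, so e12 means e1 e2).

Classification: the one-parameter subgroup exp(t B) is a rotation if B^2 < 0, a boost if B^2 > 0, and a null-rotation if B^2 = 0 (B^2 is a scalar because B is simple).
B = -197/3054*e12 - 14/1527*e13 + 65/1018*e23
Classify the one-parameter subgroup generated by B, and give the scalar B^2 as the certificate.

B^2 term by term: the squares give (-197/3054)^2*(e12)^2 + (-14/1527)^2*(e13)^2 + (65/1018)^2*(e23)^2 = 38809/9326916*(-1) + 196/2331729*(+1) + 4225/1036324*(+1) = 0 (each basis 2-blade squares to minus the product of its generators' squares); cross terms between blades sharing an index anticommute and cancel. So B^2 = 0.
Answer: null-rotation, certificate B^2 = 0. The class reads off the invariant scalar 0 directly.


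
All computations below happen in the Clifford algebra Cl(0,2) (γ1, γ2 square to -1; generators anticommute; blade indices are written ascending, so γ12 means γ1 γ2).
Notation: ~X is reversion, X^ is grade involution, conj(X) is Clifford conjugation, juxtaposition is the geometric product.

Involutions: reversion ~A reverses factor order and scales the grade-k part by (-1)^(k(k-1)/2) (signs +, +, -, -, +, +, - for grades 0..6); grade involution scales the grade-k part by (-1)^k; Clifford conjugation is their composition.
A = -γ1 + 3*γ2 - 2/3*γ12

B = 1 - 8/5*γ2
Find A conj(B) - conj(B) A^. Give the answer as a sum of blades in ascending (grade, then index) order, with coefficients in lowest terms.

first term: -24/5 + 1/15*γ1 + 3*γ2 - 34/15*γ12
second term: 24/5 - 1/15*γ1 - 3*γ2 - 34/15*γ12
Answer: -48/5 + 2/15*γ1 + 6*γ2


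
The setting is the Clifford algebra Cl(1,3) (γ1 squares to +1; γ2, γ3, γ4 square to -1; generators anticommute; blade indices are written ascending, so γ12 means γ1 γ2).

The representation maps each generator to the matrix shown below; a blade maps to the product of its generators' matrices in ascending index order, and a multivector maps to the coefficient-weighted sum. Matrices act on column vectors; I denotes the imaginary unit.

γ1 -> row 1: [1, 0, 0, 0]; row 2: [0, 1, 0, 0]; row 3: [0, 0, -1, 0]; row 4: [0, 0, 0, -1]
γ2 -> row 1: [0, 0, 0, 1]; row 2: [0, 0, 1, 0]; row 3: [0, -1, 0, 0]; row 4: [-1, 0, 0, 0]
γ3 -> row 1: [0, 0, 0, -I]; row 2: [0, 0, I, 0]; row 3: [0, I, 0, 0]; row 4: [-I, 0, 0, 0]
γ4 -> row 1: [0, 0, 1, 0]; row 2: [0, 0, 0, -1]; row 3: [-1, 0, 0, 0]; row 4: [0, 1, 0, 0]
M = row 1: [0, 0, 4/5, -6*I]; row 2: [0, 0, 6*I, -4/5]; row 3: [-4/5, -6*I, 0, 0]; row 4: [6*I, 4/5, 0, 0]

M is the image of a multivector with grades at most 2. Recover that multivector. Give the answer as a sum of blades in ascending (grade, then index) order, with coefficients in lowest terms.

Method: the blade images are trace-orthogonal — tr(rho(e_A) rho(e_B)^-1) = 4 if A = B and 0 otherwise — and rho(e_A)^-1 = (e_A)^2 * rho(e_A) with (e_A)^2 = +1 or -1, so the coefficient of e_A in the preimage is (e_A)^2 * tr(M rho(e_A))/4.
Nonzero projections over blades of grade <= 2: γ4: (γ4)^2 = -1, tr(M rho(γ4)) = -16/5, coefficient 4/5; γ13: (γ13)^2 = +1, tr(M rho(γ13)) = 24, coefficient 6. Every other blade of grade <= 2 projects to 0.
Answer: 4/5*γ4 + 6*γ13


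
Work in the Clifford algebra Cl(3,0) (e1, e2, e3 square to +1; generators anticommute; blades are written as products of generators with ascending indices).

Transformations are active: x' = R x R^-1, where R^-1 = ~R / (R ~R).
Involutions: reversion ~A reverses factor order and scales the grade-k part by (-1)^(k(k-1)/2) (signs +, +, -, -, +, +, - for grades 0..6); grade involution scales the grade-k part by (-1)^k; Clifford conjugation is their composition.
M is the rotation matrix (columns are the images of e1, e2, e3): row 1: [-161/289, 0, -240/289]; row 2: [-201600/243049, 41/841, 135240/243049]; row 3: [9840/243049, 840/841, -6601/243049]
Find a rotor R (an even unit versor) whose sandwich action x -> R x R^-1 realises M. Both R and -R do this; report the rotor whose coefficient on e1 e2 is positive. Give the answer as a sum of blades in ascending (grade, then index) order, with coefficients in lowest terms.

Method: write R = a + b12*e1 e2 + b13*e1 e3 + b23*e2 e3 with a^2 + b12^2 + b13^2 + b23^2 = 1 (so R^-1 = ~R). Expanding the columns R e_j ~R gives tr M = 4a^2 - 1 and, from the antisymmetric part, M21 - M12 = -4a*b12, M13 - M31 = 4a*b13, M32 - M23 = -4a*b23.
Here tr M = -130153/243049, so a^2 = (1 + tr M)/4 = 28224/243049 and a = ±168/493. Taking a = 168/493: M21 - M12 = -201600/243049, M13 - M31 = -211680/243049, M32 - M23 = 107520/243049, giving b12 = 300/493, b13 = -315/493, b23 = -160/493, i.e. R = 168/493 + 300/493*e1 e2 - 315/493*e1 e3 - 160/493*e2 e3.
Its e1 e2 coefficient is already positive.
Answer: 168/493 + 300/493*e1 e2 - 315/493*e1 e3 - 160/493*e2 e3. Why the constraint matters: R and -R act identically through the sandwich — M has trace -130153/243049 either way — so only the sign condition on e1 e2 picks one of the two preimages.


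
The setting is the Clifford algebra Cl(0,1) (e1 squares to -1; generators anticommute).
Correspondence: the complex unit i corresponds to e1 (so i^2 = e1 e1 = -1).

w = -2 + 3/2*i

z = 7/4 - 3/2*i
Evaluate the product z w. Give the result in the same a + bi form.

In blades: z = 7/4 - 3/2*e1, w = -2 + 3/2*e1.
Distribute z over w term by term (generator squares from the signature, products reordered to ascending indices): (7/4)*w = -7/2 + 21/8*e1; (-3/2*e1)*w = 9/4 + 3*e1.
Sum: -5/4 + 45/8*e1; translating back through the correspondence:
Answer: -5/4 + 45/8*i


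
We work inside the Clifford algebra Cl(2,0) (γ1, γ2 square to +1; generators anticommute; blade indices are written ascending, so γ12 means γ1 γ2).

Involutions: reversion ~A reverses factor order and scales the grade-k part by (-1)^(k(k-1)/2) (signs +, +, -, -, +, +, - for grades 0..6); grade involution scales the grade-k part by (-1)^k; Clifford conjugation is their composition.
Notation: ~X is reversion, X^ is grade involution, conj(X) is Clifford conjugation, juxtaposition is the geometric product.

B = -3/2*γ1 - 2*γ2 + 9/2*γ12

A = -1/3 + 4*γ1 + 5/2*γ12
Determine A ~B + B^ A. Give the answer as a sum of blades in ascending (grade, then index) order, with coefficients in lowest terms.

first term: 21/4 - 9/2*γ1 - 163/12*γ2 - 13/2*γ12
second term: -21/4 - 11/2*γ1 - 179/12*γ2 - 19/2*γ12
Answer: -10*γ1 - 57/2*γ2 - 16*γ12


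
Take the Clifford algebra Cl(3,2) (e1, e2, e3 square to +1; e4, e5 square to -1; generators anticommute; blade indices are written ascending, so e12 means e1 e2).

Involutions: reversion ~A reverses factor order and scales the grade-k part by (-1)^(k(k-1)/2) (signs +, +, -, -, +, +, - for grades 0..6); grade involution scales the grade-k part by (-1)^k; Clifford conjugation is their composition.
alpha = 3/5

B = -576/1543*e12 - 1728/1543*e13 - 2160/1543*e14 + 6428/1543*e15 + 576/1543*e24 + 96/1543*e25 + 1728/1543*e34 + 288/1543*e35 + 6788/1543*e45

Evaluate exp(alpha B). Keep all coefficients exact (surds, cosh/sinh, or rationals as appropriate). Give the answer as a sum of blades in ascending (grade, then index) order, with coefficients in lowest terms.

B^2 term by term: the squares give (-576/1543)^2*(e12)^2 + (-1728/1543)^2*(e13)^2 + (-2160/1543)^2*(e14)^2 + (6428/1543)^2*(e15)^2 + (576/1543)^2*(e24)^2 + (96/1543)^2*(e25)^2 + (1728/1543)^2*(e34)^2 + (288/1543)^2*(e35)^2 + (6788/1543)^2*(e45)^2 = 331776/2380849*(-1) + 2985984/2380849*(-1) + 4665600/2380849*(+1) + 41319184/2380849*(+1) + 331776/2380849*(+1) + 9216/2380849*(+1) + 2985984/2380849*(+1) + 82944/2380849*(+1) + 46076944/2380849*(-1) = 0 (each basis 2-blade squares to minus the product of its generators' squares); cross terms between blades sharing an index anticommute and cancel; the commuting (index-disjoint) pairs give grade-4 terms 2*c*c'*(blade product), which cancel blade by blade — e1234: -1990656/2380849 + 1990656/2380849 = 0; e1235: -331776/2380849 + 331776/2380849 = 0; e1245: -7819776/2380849 + 414720/2380849 + 7405056/2380849 = 0; e1345: -23459328/2380849 + 1244160/2380849 + 22215168/2380849 = 0; e2345: -331776/2380849 + 331776/2380849 = 0 — confirming B is simple. So B^2 = 0.
B^2 = 0, hence only two terms survive: exp(alpha B) = 1 + alpha B (parabolic case).
Answer: 1 - 1728/7715*e12 - 5184/7715*e13 - 1296/1543*e14 + 19284/7715*e15 + 1728/7715*e24 + 288/7715*e25 + 5184/7715*e34 + 864/7715*e35 + 20364/7715*e45


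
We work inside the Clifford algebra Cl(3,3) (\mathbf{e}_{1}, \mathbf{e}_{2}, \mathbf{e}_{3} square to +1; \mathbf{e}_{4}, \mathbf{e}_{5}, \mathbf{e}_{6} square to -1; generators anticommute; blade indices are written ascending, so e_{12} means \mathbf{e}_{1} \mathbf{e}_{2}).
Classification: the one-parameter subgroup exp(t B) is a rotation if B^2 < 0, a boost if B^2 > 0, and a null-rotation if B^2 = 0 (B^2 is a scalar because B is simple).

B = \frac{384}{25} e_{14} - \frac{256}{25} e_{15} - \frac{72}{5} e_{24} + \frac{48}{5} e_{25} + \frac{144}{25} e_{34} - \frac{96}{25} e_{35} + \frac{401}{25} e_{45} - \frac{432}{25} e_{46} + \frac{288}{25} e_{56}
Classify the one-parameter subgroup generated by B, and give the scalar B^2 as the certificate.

B^2 term by term: the squares give (\frac{384}{25})^2*(e_{14})^2 + (-\frac{256}{25})^2*(e_{15})^2 + (-\frac{72}{5})^2*(e_{24})^2 + (\frac{48}{5})^2*(e_{25})^2 + (\frac{144}{25})^2*(e_{34})^2 + (-\frac{96}{25})^2*(e_{35})^2 + (\frac{401}{25})^2*(e_{45})^2 + (-\frac{432}{25})^2*(e_{46})^2 + (\frac{288}{25})^2*(e_{56})^2 = \frac{147456}{625}*(+1) + \frac{65536}{625}*(+1) + \frac{5184}{25}*(+1) + \frac{2304}{25}*(+1) + \frac{20736}{625}*(+1) + \frac{9216}{625}*(+1) + \frac{160801}{625}*(-1) + \frac{186624}{625}*(-1) + \frac{82944}{625}*(-1) = -\frac{9}{25} (each basis 2-blade squares to minus the product of its generators' squares); cross terms between blades sharing an index anticommute and cancel; the commuting (index-disjoint) pairs give grade-4 terms 2*c*c'*(blade product), which cancel blade by blade — e_{1245}: -\frac{36864}{125} + \frac{36864}{125} = 0; e_{1345}: \frac{73728}{625} - \frac{73728}{625} = 0; e_{1456}: \frac{221184}{625} - \frac{221184}{625} = 0; e_{2345}: -\frac{13824}{125} + \frac{13824}{125} = 0; e_{2456}: -\frac{41472}{125} + \frac{41472}{125} = 0; e_{3456}: \frac{82944}{625} - \frac{82944}{625} = 0 — confirming B is simple. So B^2 = -\frac{9}{25}.
Answer: rotation, certificate B^2 = -\frac{9}{25}. The invariant at work: B^2 = -\frac{9}{25} is unchanged by conjugation, hence its sign classifies the subgroup whatever basis B is written in.


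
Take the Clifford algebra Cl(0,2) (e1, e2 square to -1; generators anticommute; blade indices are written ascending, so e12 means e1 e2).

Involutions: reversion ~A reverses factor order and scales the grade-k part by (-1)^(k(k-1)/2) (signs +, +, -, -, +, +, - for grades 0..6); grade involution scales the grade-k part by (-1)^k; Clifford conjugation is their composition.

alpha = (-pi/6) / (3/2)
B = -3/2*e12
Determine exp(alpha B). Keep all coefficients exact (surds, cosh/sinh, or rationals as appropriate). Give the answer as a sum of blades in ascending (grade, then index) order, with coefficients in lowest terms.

B^2 = (-3/2)^2*(e12)^2 = 9/4*(-1) = -9/4 (a basis 2-blade squares to minus the product of its generators' squares).
B^2 = -9/4 — since the square is negative, the closed form is circular: l = 3/2, alpha*l = -pi/6, so exp(alpha B) = cos(-pi/6) + (sin(-pi/6)/(3/2))*B = sqrt(3)/2 + (-1/3)*B.
Answer: sqrt(3)/2 + 1/2*e12


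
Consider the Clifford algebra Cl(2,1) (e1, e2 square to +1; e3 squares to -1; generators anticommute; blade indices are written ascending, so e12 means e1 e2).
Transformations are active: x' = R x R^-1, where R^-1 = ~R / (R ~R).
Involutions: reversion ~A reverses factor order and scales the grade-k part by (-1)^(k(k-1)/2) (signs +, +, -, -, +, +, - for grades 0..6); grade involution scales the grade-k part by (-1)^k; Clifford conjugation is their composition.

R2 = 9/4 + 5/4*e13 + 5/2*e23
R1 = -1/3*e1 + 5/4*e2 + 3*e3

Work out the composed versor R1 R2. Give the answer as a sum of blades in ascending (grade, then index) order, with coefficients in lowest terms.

Distribute over the terms of R1 (each basis-blade product reordered to ascending indices, repeated generators contracted through their squares):
(-1/3*e1) R2 = -3/4*e1 - 5/12*e3 - 5/6*e123
(5/4*e2) R2 = 45/16*e2 + 25/8*e3 - 25/16*e123
(3*e3) R2 = 15/4*e1 + 15/2*e2 + 27/4*e3
Summing the partial products and collecting blades:
Answer: 3*e1 + 165/16*e2 + 227/24*e3 - 115/48*e123


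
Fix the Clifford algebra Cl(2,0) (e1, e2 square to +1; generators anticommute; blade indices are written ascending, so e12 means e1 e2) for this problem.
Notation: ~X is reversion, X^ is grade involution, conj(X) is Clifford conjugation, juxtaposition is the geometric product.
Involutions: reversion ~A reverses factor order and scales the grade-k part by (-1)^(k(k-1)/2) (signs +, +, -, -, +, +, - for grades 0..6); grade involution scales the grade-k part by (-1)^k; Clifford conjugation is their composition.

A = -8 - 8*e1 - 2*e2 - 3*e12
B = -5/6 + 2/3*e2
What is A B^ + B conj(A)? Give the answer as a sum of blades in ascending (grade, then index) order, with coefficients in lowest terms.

first term: 8 + 26/3*e1 + 7*e2 + 47/6*e12
second term: 8 - 26/3*e1 - 7*e2 - 47/6*e12
Answer: 16


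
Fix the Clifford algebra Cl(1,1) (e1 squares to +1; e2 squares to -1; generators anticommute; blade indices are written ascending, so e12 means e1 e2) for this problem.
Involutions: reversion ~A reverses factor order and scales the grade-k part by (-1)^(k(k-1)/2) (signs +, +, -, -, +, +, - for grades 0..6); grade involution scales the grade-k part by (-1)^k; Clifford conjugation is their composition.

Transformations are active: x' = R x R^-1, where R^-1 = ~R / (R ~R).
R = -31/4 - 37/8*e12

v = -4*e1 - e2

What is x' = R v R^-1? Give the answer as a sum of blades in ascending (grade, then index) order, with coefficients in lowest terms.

~R = -31/4 + 37/8*e12, and R ~R = 2475/64, so R^-1 = ~R / (2475/64).
R v = 211/8*e1 - 43/4*e2
Answer: -16264/2475*e1 + 13139/2475*e2


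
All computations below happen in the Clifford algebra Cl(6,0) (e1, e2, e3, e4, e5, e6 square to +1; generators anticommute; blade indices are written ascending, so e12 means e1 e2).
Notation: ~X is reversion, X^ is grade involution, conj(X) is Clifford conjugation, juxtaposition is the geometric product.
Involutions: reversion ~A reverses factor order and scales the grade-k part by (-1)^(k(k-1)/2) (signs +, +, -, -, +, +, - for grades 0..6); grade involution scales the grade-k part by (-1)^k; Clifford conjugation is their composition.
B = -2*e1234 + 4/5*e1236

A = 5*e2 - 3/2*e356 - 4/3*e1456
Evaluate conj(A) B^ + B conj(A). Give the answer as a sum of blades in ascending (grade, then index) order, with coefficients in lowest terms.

first term: -6/5*e125 - 10*e134 + 4*e136 + 16/15*e2345 - 8/3*e2356 + 3*e12456
second term: -6/5*e125 + 10*e134 - 4*e136 + 16/15*e2345 - 8/3*e2356 - 3*e12456
Answer: -12/5*e125 + 32/15*e2345 - 16/3*e2356


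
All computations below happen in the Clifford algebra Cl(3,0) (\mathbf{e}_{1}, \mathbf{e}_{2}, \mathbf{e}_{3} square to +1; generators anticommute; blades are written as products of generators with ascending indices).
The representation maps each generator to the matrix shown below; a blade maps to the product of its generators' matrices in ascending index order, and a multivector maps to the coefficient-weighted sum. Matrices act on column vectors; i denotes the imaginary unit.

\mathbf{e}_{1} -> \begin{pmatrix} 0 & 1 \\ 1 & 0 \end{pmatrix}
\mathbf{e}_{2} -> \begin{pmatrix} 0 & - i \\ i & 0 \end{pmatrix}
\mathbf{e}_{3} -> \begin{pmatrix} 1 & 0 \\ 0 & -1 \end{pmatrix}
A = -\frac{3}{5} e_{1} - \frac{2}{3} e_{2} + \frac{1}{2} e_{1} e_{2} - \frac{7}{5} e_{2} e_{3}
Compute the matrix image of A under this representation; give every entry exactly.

Bivector images (products of the table entries): rho(e_{1} e_{2}) = rho(\mathbf{e}_{1})rho(\mathbf{e}_{2}) = \begin{pmatrix} i & 0 \\ 0 & - i \end{pmatrix}; rho(e_{2} e_{3}) = rho(\mathbf{e}_{2})rho(\mathbf{e}_{3}) = \begin{pmatrix} 0 & i \\ i & 0 \end{pmatrix}.
M = (-\frac{3}{5})*rho(e_{1}) + (-\frac{2}{3})*rho(e_{2}) + (\frac{1}{2})*rho(e_{1} e_{2}) + (-\frac{7}{5})*rho(e_{2} e_{3}), summed entrywise:
Answer: \begin{pmatrix} \frac{i}{2} & - \frac{3}{5} - \frac{11 i}{15} \\ - \frac{3}{5} - \frac{31 i}{15} & - \frac{i}{2} \end{pmatrix}


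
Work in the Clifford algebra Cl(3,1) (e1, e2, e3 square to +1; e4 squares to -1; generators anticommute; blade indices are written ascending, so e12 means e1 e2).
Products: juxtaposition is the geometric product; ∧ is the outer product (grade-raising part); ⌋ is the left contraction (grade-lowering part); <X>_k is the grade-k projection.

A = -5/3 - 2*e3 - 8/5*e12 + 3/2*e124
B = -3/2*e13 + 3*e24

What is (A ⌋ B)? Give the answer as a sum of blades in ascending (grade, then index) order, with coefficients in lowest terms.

step 1: -3*e1 + 5/2*e13 - 5*e24
Answer: -3*e1 + 5/2*e13 - 5*e24


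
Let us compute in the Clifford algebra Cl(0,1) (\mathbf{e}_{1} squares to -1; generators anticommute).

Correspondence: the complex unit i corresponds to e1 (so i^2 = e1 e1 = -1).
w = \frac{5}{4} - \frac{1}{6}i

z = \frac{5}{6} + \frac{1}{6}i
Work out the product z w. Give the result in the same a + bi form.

In blades: z = \frac{5}{6} + \frac{1}{6} e_{1}, w = \frac{5}{4} - \frac{1}{6} e_{1}.
Distribute z over w term by term (generator squares from the signature, products reordered to ascending indices): (\frac{5}{6})*w = \frac{25}{24} - \frac{5}{36} e_{1}; (\frac{1}{6} e_{1})*w = \frac{1}{36} + \frac{5}{24} e_{1}.
Sum: \frac{77}{72} + \frac{5}{72} e_{1}; translating back through the correspondence:
Answer: \frac{77}{72} + \frac{5}{72}i


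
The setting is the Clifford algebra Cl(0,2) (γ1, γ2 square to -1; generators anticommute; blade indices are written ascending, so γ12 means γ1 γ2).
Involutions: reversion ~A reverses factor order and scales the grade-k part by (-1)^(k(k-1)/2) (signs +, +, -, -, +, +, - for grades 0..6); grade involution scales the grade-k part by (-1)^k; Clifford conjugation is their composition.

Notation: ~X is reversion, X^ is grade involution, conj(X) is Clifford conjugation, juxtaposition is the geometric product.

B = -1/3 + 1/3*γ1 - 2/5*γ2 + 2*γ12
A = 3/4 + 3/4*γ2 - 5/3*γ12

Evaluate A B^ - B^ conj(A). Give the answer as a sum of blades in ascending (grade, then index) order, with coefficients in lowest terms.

first term: 167/60 + 23/12*γ1 + 109/180*γ2 + 83/36*γ12
second term: -197/60 + 23/12*γ1 + 199/180*γ2 + 43/36*γ12
Answer: 91/15 - 1/2*γ2 + 10/9*γ12


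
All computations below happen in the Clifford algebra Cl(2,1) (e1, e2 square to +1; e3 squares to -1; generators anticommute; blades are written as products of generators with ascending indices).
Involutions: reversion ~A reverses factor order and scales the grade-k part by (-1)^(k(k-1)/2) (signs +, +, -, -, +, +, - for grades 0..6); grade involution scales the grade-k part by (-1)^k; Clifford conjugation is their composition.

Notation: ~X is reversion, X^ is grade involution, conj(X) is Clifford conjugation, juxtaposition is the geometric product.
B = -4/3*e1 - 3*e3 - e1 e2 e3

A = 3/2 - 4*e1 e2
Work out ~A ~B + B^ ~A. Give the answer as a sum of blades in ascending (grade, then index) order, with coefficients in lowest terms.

first term: -2*e1 + 16/3*e2 - 17/2*e3 - 21/2*e1 e2 e3
second term: 2*e1 + 16/3*e2 + 1/2*e3 + 27/2*e1 e2 e3
Answer: 32/3*e2 - 8*e3 + 3*e1 e2 e3


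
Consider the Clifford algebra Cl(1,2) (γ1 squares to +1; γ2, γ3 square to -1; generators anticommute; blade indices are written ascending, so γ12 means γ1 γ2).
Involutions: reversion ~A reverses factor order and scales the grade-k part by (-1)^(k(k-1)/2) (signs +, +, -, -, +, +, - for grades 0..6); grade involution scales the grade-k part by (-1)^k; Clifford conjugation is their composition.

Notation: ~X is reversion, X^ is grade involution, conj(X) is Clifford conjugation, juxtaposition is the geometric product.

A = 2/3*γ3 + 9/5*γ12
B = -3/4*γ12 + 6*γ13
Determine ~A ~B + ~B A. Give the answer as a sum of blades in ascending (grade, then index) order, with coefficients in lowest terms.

first term: -27/20 - 4*γ1 - 54/5*γ23 + 1/2*γ123
second term: 27/20 + 4*γ1 - 54/5*γ23 + 1/2*γ123
Answer: -108/5*γ23 + γ123


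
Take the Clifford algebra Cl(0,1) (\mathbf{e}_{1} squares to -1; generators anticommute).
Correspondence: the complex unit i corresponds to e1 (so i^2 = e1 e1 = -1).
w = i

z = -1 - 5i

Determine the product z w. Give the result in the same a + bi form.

In blades: z = -1 - 5 e_{1}, w = e_{1}.
Distribute z over w term by term (generator squares from the signature, products reordered to ascending indices): (-1)*w = -e_{1}; (-5 e_{1})*w = 5.
Sum: 5 - e_{1}; translating back through the correspondence:
Answer: 5 - i


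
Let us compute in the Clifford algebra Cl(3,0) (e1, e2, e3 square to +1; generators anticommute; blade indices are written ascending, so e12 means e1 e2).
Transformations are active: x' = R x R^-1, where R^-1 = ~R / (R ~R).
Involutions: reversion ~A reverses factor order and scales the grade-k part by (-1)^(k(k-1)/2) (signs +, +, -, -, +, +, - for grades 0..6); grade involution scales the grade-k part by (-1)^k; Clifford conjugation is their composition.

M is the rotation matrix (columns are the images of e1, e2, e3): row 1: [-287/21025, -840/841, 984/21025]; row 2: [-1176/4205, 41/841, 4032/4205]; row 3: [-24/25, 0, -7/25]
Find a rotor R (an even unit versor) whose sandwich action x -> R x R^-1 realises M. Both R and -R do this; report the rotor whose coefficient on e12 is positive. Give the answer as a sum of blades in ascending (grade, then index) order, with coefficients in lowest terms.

Method: write R = a + b12*e12 + b13*e13 + b23*e23 with a^2 + b12^2 + b13^2 + b23^2 = 1 (so R^-1 = ~R). Expanding the columns R e_j ~R gives tr M = 4a^2 - 1 and, from the antisymmetric part, M21 - M12 = -4a*b12, M13 - M31 = 4a*b13, M32 - M23 = -4a*b23.
Here tr M = -5149/21025, so a^2 = (1 + tr M)/4 = 3969/21025 and a = ±63/145. Taking a = 63/145: M21 - M12 = 3024/4205, M13 - M31 = 21168/21025, M32 - M23 = -4032/4205, giving b12 = -12/29, b13 = 84/145, b23 = 16/29, i.e. R = 63/145 - 12/29*e12 + 84/145*e13 + 16/29*e23.
Its e12 coefficient is negative, so report the other preimage -R.
Answer: -63/145 + 12/29*e12 - 84/145*e13 - 16/29*e23. Note: both R and -R realise this M (trace -5149/21025); the covering map identifies them, and the e12-coefficient sign is the tie-breaker.


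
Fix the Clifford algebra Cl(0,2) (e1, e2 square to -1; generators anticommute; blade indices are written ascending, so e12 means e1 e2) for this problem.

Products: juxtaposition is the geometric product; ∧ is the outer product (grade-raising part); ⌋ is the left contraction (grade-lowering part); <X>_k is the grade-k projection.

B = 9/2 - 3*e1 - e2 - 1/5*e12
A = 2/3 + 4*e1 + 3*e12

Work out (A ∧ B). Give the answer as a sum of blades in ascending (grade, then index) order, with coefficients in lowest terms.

step 1: 3 + 16*e1 - 2/3*e2 + 281/30*e12
Answer: 3 + 16*e1 - 2/3*e2 + 281/30*e12


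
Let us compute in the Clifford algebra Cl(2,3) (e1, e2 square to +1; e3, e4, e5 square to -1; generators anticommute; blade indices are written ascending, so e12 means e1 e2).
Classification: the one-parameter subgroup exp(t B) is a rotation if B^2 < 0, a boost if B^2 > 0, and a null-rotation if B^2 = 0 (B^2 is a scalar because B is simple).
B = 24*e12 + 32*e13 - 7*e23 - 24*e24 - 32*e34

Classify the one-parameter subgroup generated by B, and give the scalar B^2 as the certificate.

B^2 term by term: the squares give (24)^2*(e12)^2 + (32)^2*(e13)^2 + (-7)^2*(e23)^2 + (-24)^2*(e24)^2 + (-32)^2*(e34)^2 = 576*(-1) + 1024*(+1) + 49*(+1) + 576*(+1) + 1024*(-1) = 49 (each basis 2-blade squares to minus the product of its generators' squares); cross terms between blades sharing an index anticommute and cancel; the commuting (index-disjoint) pairs give grade-4 terms 2*c*c'*(blade product), which cancel blade by blade — e1234: -1536 + 1536 = 0 — confirming B is simple. So B^2 = 49.
Answer: boost, certificate B^2 = 49. Because 49 is invariant under every versor sandwich, the classification follows from its sign alone.


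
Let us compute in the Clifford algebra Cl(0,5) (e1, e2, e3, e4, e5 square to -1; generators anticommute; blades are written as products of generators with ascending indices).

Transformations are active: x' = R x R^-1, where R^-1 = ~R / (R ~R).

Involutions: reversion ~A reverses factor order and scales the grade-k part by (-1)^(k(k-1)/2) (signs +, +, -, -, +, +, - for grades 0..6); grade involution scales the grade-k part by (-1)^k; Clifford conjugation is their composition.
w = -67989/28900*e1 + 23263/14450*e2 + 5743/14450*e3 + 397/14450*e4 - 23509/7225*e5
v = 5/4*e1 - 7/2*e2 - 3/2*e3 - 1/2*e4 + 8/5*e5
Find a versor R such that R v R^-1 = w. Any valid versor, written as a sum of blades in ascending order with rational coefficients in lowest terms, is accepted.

Here q(v) = q(w) = -7549/400; the classical choice R = v + w = -7966/7225*e1 - 13656/7225*e2 - 7966/7225*e3 - 3414/7225*e4 - 11949/7225*e5 then realises v -> w under the sandwich.
Answer: -7966/7225*e1 - 13656/7225*e2 - 7966/7225*e3 - 3414/7225*e4 - 11949/7225*e5
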